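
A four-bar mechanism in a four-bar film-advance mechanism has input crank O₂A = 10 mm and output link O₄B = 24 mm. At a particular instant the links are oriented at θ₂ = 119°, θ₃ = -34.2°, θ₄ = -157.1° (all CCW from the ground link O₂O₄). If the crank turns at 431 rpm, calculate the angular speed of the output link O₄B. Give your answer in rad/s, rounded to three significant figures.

10.1

ω₂ = 45.13 rad/s (from 431 rpm).
Differentiating the loop-closure r₂e^{iθ₂}+r₃e^{iθ₃}=r₁+r₄e^{iθ₄} gives r₂ω₂e^{iθ₂}+r₃ω₃e^{iθ₃}=r₄ω₄e^{iθ₄}.
Eliminating the other unknown: ω₄ = r₂ω₂ sin(θ₂−θ₃) / [r₄ sin(θ₄−θ₃)].
Numerator sine = +0.45088; denominator sine = -0.83962.
Result = 0.01·45.13·(+0.45088) / (0.024·(-0.83962)) = -10.099 rad/s; magnitude 10.099 rad/s.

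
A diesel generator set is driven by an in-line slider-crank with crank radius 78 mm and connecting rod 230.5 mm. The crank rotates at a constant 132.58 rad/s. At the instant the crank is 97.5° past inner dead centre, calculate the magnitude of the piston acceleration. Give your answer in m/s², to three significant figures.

ω = 132.6 rad/s
x(θ) = r cosθ + √(L² − r² sin²θ); with ω constant, a = ω²·d²x/dθ².
d²x/dθ² = −r cosθ − r²(cos2θ)/√u − r⁴ sin²2θ/(4u^{3/2}),  u = L² − r² sin²θ = 0.0471499 m².
Substituting r = 0.078 m, L = 0.2305 m, θ = 97.5°: d²x/dθ² = +0.037185 m.
a = ω²·d²x/dθ² = (132.6)²·(+0.037185) = +653.61 m/s²;  |a| = 653.61 m/s².

654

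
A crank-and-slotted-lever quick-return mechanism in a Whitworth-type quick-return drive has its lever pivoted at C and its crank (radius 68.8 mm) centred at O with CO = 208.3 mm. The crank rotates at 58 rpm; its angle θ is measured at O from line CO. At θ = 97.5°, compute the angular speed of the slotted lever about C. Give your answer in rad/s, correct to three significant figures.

0.392

ω = 6.074 rad/s (from 58 rpm).
Crank pin A relative to C: A = (d + r cosθ, r sinθ); lever angle φ = atan2(r sinθ, d + r cosθ).
Differentiating tanφ: φ̇ = rω(d cosθ + r)/(d² + r² + 2dr cosθ).
d² + r² + 2dr cosθ = |CA|² = 0.0443812 m²;  d cosθ + r = +0.041611 m.
|ω_lever| = |0.0688·6.074·+0.041611| / 0.0443812 = 0.39179 rad/s.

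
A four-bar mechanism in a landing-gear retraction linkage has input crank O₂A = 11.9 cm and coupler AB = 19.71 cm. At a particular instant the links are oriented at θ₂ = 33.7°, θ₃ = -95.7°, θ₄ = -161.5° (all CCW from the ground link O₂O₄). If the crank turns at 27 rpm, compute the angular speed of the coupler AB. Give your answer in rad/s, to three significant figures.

ω₂ = 2.827 rad/s (from 27 rpm).
Differentiating the loop-closure r₂e^{iθ₂}+r₃e^{iθ₃}=r₁+r₄e^{iθ₄} gives r₂ω₂e^{iθ₂}+r₃ω₃e^{iθ₃}=r₄ω₄e^{iθ₄}.
Eliminating the other unknown: ω₃ = r₂ω₂ sin(θ₄−θ₂) / [r₃ sin(θ₃−θ₄)].
Numerator sine = +0.26219; denominator sine = +0.91212.
Result = 0.119·2.827·(+0.26219) / (0.1971·(+0.91212)) = +0.4907 rad/s; magnitude 0.4907 rad/s.

0.491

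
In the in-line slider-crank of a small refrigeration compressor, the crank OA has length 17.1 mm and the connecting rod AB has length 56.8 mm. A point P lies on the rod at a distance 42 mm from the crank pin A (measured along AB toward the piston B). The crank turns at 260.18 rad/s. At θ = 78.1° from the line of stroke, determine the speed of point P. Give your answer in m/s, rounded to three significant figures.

ω = 260.2 rad/s.  Crank-pin speed |V_A| = rω = 4.4491 m/s, perpendicular to OA.
Rod angle: sinφ = −(r/L) sinθ ⇒ φ = -17.133°; ω_rod = −rω cosθ/√(L²−r²sin²θ) = -16.902 rad/s.
V_P = V_A + ω_rod × AP, with AP = 0.042 m along the rod.
Components: V_Px = −rω sinθ − a·ω_rod·sinφ = -4.5626 m/s;  V_Py = rω cosθ + a·ω_rod·cosφ = +0.23905 m/s.
|V_P| = √(V_Px² + V_Py²) = 4.5688 m/s.

4.57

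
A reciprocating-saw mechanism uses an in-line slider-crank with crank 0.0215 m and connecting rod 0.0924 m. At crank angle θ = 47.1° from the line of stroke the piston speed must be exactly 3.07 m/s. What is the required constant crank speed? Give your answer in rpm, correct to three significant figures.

For an in-line slider-crank, |v_piston| = rω|sinθ|·[1 + r cosθ/√(L² − r² sin²θ)].
With r = 0.0215 m, L = 0.0924 m, θ = 47.1°: the bracketed kinematic factor |dx/dθ| = 0.018281 m.
ω = v/|dx/dθ| = 3.07/0.018281 = 167.93 rad/s.
N = 60ω/(2π) = 1603.6 rpm.

1600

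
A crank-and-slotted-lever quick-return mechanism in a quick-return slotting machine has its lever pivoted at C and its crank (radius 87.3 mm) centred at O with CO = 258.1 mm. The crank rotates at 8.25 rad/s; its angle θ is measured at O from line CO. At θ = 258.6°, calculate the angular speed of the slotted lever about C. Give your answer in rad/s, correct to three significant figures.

0.400

ω = 8.25 rad/s
Crank pin A relative to C: A = (d + r cosθ, r sinθ); lever angle φ = atan2(r sinθ, d + r cosθ).
Differentiating tanφ: φ̇ = rω(d cosθ + r)/(d² + r² + 2dr cosθ).
d² + r² + 2dr cosθ = |CA|² = 0.0653296 m²;  d cosθ + r = +0.036285 m.
|ω_lever| = |0.0873·8.25·+0.036285| / 0.0653296 = 0.40002 rad/s.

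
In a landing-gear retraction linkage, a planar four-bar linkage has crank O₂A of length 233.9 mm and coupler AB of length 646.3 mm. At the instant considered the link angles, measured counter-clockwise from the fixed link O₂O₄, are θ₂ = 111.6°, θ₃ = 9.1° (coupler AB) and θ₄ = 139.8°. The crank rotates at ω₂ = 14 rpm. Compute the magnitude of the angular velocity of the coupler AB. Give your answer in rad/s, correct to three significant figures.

ω₂ = 1.466 rad/s (from 14 rpm).
Differentiating the loop-closure r₂e^{iθ₂}+r₃e^{iθ₃}=r₁+r₄e^{iθ₄} gives r₂ω₂e^{iθ₂}+r₃ω₃e^{iθ₃}=r₄ω₄e^{iθ₄}.
Eliminating the other unknown: ω₃ = r₂ω₂ sin(θ₄−θ₂) / [r₃ sin(θ₃−θ₄)].
Numerator sine = +0.47255; denominator sine = -0.75813.
Result = 0.2339·1.466·(+0.47255) / (0.6463·(-0.75813)) = -0.33072 rad/s; magnitude 0.33072 rad/s.

0.331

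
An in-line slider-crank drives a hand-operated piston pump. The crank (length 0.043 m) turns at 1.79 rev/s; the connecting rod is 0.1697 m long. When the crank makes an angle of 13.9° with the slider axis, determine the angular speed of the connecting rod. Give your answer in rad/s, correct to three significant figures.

2.77

ω = 11.25 rad/s (converted from 1.79 rev/s).
The rod makes angle φ with the slider axis where L sinφ = r sinθ; differentiating, L cosφ·φ̇ = r ω cosθ.
L cosφ = √(L² − r² sin²θ) = 0.16939 m.
|ω_rod| = r ω |cosθ| / √(L² − r² sin²θ) = 0.043·11.25·0.97072/0.16939 = 2.7715 rad/s.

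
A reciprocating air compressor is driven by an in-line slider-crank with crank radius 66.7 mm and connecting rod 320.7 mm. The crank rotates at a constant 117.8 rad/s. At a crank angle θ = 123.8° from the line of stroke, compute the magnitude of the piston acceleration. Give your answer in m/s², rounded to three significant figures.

588

ω = 117.8 rad/s
x(θ) = r cosθ + √(L² − r² sin²θ); with ω constant, a = ω²·d²x/dθ².
d²x/dθ² = −r cosθ − r²(cos2θ)/√u − r⁴ sin²2θ/(4u^{3/2}),  u = L² − r² sin²θ = 0.0997764 m².
Substituting r = 0.0667 m, L = 0.3207 m, θ = 123.8°: d²x/dθ² = +0.042338 m.
a = ω²·d²x/dθ² = (117.8)²·(+0.042338) = +587.52 m/s²;  |a| = 587.52 m/s².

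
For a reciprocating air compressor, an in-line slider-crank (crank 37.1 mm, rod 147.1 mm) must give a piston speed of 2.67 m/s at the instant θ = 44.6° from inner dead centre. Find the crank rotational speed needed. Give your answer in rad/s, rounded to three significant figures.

For an in-line slider-crank, |v_piston| = rω|sinθ|·[1 + r cosθ/√(L² − r² sin²θ)].
With r = 0.0371 m, L = 0.1471 m, θ = 44.6°: the bracketed kinematic factor |dx/dθ| = 0.030803 m.
ω = v/|dx/dθ| = 2.67/0.030803 = 86.68 rad/s.

86.7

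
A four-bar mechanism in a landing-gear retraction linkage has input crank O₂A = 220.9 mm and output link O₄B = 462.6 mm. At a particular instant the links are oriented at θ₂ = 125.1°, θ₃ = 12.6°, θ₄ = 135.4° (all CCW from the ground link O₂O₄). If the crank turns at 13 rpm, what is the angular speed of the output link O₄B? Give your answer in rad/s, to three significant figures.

0.715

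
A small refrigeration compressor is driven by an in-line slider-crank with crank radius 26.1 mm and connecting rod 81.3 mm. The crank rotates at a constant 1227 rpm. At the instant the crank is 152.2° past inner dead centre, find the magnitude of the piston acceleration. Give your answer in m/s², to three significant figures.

300

ω = 2π·1227/60 = 128.5 rad/s
x(θ) = r cosθ + √(L² − r² sin²θ); with ω constant, a = ω²·d²x/dθ².
d²x/dθ² = −r cosθ − r²(cos2θ)/√u − r⁴ sin²2θ/(4u^{3/2}),  u = L² − r² sin²θ = 0.00646152 m².
Substituting r = 0.0261 m, L = 0.0813 m, θ = 152.2°: d²x/dθ² = +0.018148 m.
a = ω²·d²x/dθ² = (128.5)²·(+0.018148) = +299.62 m/s²;  |a| = 299.62 m/s².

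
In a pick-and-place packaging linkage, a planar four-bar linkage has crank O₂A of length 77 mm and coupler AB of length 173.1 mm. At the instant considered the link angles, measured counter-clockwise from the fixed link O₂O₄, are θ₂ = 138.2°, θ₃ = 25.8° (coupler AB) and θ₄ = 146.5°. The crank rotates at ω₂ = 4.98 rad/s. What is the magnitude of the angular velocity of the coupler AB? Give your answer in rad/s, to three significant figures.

0.372

ω₂ = 4.98 rad/s
Differentiating the loop-closure r₂e^{iθ₂}+r₃e^{iθ₃}=r₁+r₄e^{iθ₄} gives r₂ω₂e^{iθ₂}+r₃ω₃e^{iθ₃}=r₄ω₄e^{iθ₄}.
Eliminating the other unknown: ω₃ = r₂ω₂ sin(θ₄−θ₂) / [r₃ sin(θ₃−θ₄)].
Numerator sine = +0.14436; denominator sine = -0.85985.
Result = 0.077·4.98·(+0.14436) / (0.1731·(-0.85985)) = -0.37191 rad/s; magnitude 0.37191 rad/s.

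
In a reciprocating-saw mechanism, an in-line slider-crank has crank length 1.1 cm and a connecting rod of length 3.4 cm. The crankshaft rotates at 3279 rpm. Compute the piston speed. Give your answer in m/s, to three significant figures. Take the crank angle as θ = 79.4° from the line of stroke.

3.95

ω = 2π·3279/60 = 343.4 rad/s
For an in-line slider-crank, x = r cosθ + √(L² − r² sin²θ), so v = −rω sinθ·[1 + r cosθ/√(L² − r² sin²θ)].
With r = 0.011 m, L = 0.034 m, θ = 79.4°: √(L² − r² sin²θ) = 0.032235 m.
v = −0.011·343.4·0.98294·[1 + 0.011·0.18395/0.032235] = -3.9457 m/s.
|v| = 3.9457 m/s.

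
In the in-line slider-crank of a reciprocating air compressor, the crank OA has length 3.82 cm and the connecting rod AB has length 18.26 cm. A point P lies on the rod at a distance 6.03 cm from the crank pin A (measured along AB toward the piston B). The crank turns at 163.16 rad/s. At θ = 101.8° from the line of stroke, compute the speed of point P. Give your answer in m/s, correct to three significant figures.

ω = 163.2 rad/s.  Crank-pin speed |V_A| = rω = 6.2327 m/s, perpendicular to OA.
Rod angle: sinφ = −(r/L) sinθ ⇒ φ = -11.817°; ω_rod = −rω cosθ/√(L²−r²sin²θ) = +7.1312 rad/s.
V_P = V_A + ω_rod × AP, with AP = 0.0603 m along the rod.
Components: V_Px = −rω sinθ − a·ω_rod·sinφ = -6.0129 m/s;  V_Py = rω cosθ + a·ω_rod·cosφ = -0.85367 m/s.
|V_P| = √(V_Px² + V_Py²) = 6.0732 m/s.

6.07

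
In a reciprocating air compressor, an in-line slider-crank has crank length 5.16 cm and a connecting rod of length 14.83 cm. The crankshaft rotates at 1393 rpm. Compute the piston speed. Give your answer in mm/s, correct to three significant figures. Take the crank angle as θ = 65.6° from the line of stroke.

7890

ω = 2π·1393/60 = 145.9 rad/s
For an in-line slider-crank, x = r cosθ + √(L² − r² sin²θ), so v = −rω sinθ·[1 + r cosθ/√(L² − r² sin²θ)].
With r = 0.0516 m, L = 0.1483 m, θ = 65.6°: √(L² − r² sin²θ) = 0.14066 m.
v = −0.0516·145.9·0.91068·[1 + 0.0516·0.41310/0.14066] = -7.8937 m/s.
|v| = 7.8937 m/s = 7893.7 mm/s.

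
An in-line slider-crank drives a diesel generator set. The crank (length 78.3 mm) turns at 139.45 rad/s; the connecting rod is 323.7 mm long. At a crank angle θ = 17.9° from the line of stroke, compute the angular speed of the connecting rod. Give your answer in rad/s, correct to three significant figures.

32.2

ω = 139.4 rad/s
The rod makes angle φ with the slider axis where L sinφ = r sinθ; differentiating, L cosφ·φ̇ = r ω cosθ.
L cosφ = √(L² − r² sin²θ) = 0.3228 m.
|ω_rod| = r ω |cosθ| / √(L² − r² sin²θ) = 0.0783·139.4·0.95159/0.3228 = 32.188 rad/s.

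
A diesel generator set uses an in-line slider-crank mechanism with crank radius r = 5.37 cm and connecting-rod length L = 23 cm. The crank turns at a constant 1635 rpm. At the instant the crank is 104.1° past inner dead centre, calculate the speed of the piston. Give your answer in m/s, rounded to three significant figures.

8.40

ω = 2π·1635/60 = 171.2 rad/s
For an in-line slider-crank, x = r cosθ + √(L² − r² sin²θ), so v = −rω sinθ·[1 + r cosθ/√(L² − r² sin²θ)].
With r = 0.0537 m, L = 0.23 m, θ = 104.1°: √(L² − r² sin²θ) = 0.22403 m.
v = −0.0537·171.2·0.96987·[1 + 0.0537·-0.24362/0.22403] = -8.3966 m/s.
|v| = 8.3966 m/s.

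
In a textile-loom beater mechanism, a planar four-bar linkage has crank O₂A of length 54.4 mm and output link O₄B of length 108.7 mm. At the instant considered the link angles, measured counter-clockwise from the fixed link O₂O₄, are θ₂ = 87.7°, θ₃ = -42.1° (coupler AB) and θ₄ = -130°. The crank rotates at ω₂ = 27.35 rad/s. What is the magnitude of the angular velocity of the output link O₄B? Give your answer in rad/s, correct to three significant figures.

10.5

ω₂ = 27.35 rad/s
Differentiating the loop-closure r₂e^{iθ₂}+r₃e^{iθ₃}=r₁+r₄e^{iθ₄} gives r₂ω₂e^{iθ₂}+r₃ω₃e^{iθ₃}=r₄ω₄e^{iθ₄}.
Eliminating the other unknown: ω₄ = r₂ω₂ sin(θ₂−θ₃) / [r₄ sin(θ₄−θ₃)].
Numerator sine = +0.76828; denominator sine = -0.99933.
Result = 0.0544·27.35·(+0.76828) / (0.1087·(-0.99933)) = -10.523 rad/s; magnitude 10.523 rad/s.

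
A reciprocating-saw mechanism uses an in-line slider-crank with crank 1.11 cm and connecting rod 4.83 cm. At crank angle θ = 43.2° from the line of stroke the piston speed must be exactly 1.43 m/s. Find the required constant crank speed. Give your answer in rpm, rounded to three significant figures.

For an in-line slider-crank, |v_piston| = rω|sinθ|·[1 + r cosθ/√(L² − r² sin²θ)].
With r = 0.0111 m, L = 0.0483 m, θ = 43.2°: the bracketed kinematic factor |dx/dθ| = 0.0088875 m.
ω = v/|dx/dθ| = 1.43/0.0088875 = 160.9 rad/s.
N = 60ω/(2π) = 1536.5 rpm.

1540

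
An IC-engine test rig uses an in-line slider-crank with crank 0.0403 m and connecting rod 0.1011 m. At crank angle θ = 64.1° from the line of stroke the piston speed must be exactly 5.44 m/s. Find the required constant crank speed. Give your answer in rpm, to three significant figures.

1210

For an in-line slider-crank, |v_piston| = rω|sinθ|·[1 + r cosθ/√(L² − r² sin²θ)].
With r = 0.0403 m, L = 0.1011 m, θ = 64.1°: the bracketed kinematic factor |dx/dθ| = 0.043014 m.
ω = v/|dx/dθ| = 5.44/0.043014 = 126.47 rad/s.
N = 60ω/(2π) = 1207.7 rpm.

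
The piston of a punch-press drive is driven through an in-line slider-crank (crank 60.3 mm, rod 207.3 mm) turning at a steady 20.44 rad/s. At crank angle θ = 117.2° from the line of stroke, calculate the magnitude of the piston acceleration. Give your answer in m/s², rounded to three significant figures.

ω = 20.44 rad/s
x(θ) = r cosθ + √(L² − r² sin²θ); with ω constant, a = ω²·d²x/dθ².
d²x/dθ² = −r cosθ − r²(cos2θ)/√u − r⁴ sin²2θ/(4u^{3/2}),  u = L² − r² sin²θ = 0.0400969 m².
Substituting r = 0.0603 m, L = 0.2073 m, θ = 117.2°: d²x/dθ² = +0.037861 m.
a = ω²·d²x/dθ² = (20.44)²·(+0.037861) = +15.818 m/s²;  |a| = 15.818 m/s².

15.8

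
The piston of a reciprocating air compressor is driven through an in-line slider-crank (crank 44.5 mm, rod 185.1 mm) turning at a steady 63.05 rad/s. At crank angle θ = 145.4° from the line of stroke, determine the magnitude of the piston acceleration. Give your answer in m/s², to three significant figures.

ω = 63.05 rad/s
x(θ) = r cosθ + √(L² − r² sin²θ); with ω constant, a = ω²·d²x/dθ².
d²x/dθ² = −r cosθ − r²(cos2θ)/√u − r⁴ sin²2θ/(4u^{3/2}),  u = L² − r² sin²θ = 0.0336235 m².
Substituting r = 0.0445 m, L = 0.1851 m, θ = 145.4°: d²x/dθ² = +0.032656 m.
a = ω²·d²x/dθ² = (63.05)²·(+0.032656) = +129.82 m/s²;  |a| = 129.82 m/s².

130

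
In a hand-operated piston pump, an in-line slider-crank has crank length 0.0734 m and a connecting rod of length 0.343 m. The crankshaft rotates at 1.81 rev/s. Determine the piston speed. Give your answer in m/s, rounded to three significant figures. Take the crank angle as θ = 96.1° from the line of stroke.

ω = 2π·1.81 = 11.37 rad/s
For an in-line slider-crank, x = r cosθ + √(L² − r² sin²θ), so v = −rω sinθ·[1 + r cosθ/√(L² − r² sin²θ)].
With r = 0.0734 m, L = 0.343 m, θ = 96.1°: √(L² − r² sin²θ) = 0.33515 m.
v = −0.0734·11.37·0.99434·[1 + 0.0734·-0.10626/0.33515] = -0.8107 m/s.
|v| = 0.8107 m/s.

0.811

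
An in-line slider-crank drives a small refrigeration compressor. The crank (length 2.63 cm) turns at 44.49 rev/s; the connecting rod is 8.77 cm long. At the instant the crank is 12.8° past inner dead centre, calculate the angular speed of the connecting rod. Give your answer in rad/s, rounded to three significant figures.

ω = 279.5 rad/s (converted from 44.49 rev/s).
The rod makes angle φ with the slider axis where L sinφ = r sinθ; differentiating, L cosφ·φ̇ = r ω cosθ.
L cosφ = √(L² − r² sin²θ) = 0.087506 m.
|ω_rod| = r ω |cosθ| / √(L² − r² sin²θ) = 0.0263·279.5·0.97515/0.087506 = 81.928 rad/s.

81.9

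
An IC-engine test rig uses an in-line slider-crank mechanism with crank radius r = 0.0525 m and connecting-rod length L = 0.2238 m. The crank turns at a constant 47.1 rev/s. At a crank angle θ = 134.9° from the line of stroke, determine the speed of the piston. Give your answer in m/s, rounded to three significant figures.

ω = 2π·47.1 = 295.9 rad/s
For an in-line slider-crank, x = r cosθ + √(L² − r² sin²θ), so v = −rω sinθ·[1 + r cosθ/√(L² − r² sin²θ)].
With r = 0.0525 m, L = 0.2238 m, θ = 134.9°: √(L² − r² sin²θ) = 0.22069 m.
v = −0.0525·295.9·0.70834·[1 + 0.0525·-0.70587/0.22069] = -9.1573 m/s.
|v| = 9.1573 m/s.

9.16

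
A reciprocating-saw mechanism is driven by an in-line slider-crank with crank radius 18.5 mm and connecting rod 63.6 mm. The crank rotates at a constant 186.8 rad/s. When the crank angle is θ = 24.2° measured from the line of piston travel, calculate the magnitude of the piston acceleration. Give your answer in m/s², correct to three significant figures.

717

ω = 186.8 rad/s
x(θ) = r cosθ + √(L² − r² sin²θ); with ω constant, a = ω²·d²x/dθ².
d²x/dθ² = −r cosθ − r²(cos2θ)/√u − r⁴ sin²2θ/(4u^{3/2}),  u = L² − r² sin²θ = 0.00398745 m².
Substituting r = 0.0185 m, L = 0.0636 m, θ = 24.2°: d²x/dθ² = -0.020538 m.
a = ω²·d²x/dθ² = (186.8)²·(-0.020538) = -716.65 m/s²;  |a| = 716.65 m/s².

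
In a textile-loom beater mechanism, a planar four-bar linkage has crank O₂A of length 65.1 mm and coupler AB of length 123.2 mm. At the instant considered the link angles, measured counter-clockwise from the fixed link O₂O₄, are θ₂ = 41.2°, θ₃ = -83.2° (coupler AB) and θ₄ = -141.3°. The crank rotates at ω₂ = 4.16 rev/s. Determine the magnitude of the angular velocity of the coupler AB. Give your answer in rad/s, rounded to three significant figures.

ω₂ = 26.14 rad/s (from 4.16 rev/s).
Differentiating the loop-closure r₂e^{iθ₂}+r₃e^{iθ₃}=r₁+r₄e^{iθ₄} gives r₂ω₂e^{iθ₂}+r₃ω₃e^{iθ₃}=r₄ω₄e^{iθ₄}.
Eliminating the other unknown: ω₃ = r₂ω₂ sin(θ₄−θ₂) / [r₃ sin(θ₃−θ₄)].
Numerator sine = +0.04362; denominator sine = +0.84897.
Result = 0.0651·26.14·(+0.04362) / (0.1232·(+0.84897)) = +0.70963 rad/s; magnitude 0.70963 rad/s.

0.710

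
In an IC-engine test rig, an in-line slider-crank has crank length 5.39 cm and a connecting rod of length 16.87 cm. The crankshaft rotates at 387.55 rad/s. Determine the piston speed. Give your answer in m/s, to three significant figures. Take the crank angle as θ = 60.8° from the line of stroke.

21.2

ω = 387.6 rad/s
For an in-line slider-crank, x = r cosθ + √(L² − r² sin²θ), so v = −rω sinθ·[1 + r cosθ/√(L² − r² sin²θ)].
With r = 0.0539 m, L = 0.1687 m, θ = 60.8°: √(L² − r² sin²θ) = 0.16201 m.
v = −0.0539·387.6·0.87292·[1 + 0.0539·0.48786/0.16201] = -21.194 m/s.
|v| = 21.194 m/s.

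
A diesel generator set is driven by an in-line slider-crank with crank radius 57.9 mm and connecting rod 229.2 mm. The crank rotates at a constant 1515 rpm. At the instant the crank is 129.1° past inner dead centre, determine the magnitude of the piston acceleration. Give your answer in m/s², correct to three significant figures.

ω = 2π·1515/60 = 158.7 rad/s
x(θ) = r cosθ + √(L² − r² sin²θ); with ω constant, a = ω²·d²x/dθ².
d²x/dθ² = −r cosθ − r²(cos2θ)/√u − r⁴ sin²2θ/(4u^{3/2}),  u = L² − r² sin²θ = 0.0505137 m².
Substituting r = 0.0579 m, L = 0.2292 m, θ = 129.1°: d²x/dθ² = +0.039329 m.
a = ω²·d²x/dθ² = (158.7)²·(+0.039329) = +989.92 m/s²;  |a| = 989.92 m/s².

990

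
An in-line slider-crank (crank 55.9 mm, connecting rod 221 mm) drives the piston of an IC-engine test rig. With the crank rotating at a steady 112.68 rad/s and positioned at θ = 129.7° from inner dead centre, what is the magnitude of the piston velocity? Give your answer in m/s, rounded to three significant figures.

ω = 112.7 rad/s
For an in-line slider-crank, x = r cosθ + √(L² − r² sin²θ), so v = −rω sinθ·[1 + r cosθ/√(L² − r² sin²θ)].
With r = 0.0559 m, L = 0.221 m, θ = 129.7°: √(L² − r² sin²θ) = 0.21677 m.
v = −0.0559·112.7·0.76940·[1 + 0.0559·-0.63877/0.21677] = -4.048 m/s.
|v| = 4.048 m/s.

4.05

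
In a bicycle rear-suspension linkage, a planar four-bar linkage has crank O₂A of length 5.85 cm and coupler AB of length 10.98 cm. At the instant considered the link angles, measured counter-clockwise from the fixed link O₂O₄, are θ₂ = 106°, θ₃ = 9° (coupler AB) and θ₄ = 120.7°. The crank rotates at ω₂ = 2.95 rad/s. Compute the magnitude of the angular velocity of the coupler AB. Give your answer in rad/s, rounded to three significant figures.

0.429

ω₂ = 2.95 rad/s
Differentiating the loop-closure r₂e^{iθ₂}+r₃e^{iθ₃}=r₁+r₄e^{iθ₄} gives r₂ω₂e^{iθ₂}+r₃ω₃e^{iθ₃}=r₄ω₄e^{iθ₄}.
Eliminating the other unknown: ω₃ = r₂ω₂ sin(θ₄−θ₂) / [r₃ sin(θ₃−θ₄)].
Numerator sine = +0.25376; denominator sine = -0.92913.
Result = 0.0585·2.95·(+0.25376) / (0.1098·(-0.92913)) = -0.42926 rad/s; magnitude 0.42926 rad/s.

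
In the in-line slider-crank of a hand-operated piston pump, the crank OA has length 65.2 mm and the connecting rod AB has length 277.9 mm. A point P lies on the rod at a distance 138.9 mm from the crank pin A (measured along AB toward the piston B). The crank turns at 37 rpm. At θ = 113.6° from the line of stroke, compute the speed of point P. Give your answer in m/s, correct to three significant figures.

0.226

ω = 3.875 rad/s.  Crank-pin speed |V_A| = rω = 0.25263 m/s, perpendicular to OA.
Rod angle: sinφ = −(r/L) sinθ ⇒ φ = -12.415°; ω_rod = −rω cosθ/√(L²−r²sin²θ) = +0.37265 rad/s.
V_P = V_A + ω_rod × AP, with AP = 0.1389 m along the rod.
Components: V_Px = −rω sinθ − a·ω_rod·sinφ = -0.22037 m/s;  V_Py = rω cosθ + a·ω_rod·cosφ = -0.050587 m/s.
|V_P| = √(V_Px² + V_Py²) = 0.2261 m/s.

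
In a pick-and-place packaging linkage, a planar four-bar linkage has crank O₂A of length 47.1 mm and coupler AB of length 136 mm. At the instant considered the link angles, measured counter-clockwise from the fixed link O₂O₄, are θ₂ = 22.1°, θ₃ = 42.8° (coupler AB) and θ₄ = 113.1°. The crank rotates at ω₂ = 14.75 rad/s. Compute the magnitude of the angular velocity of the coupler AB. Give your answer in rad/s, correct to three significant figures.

5.43

ω₂ = 14.75 rad/s
Differentiating the loop-closure r₂e^{iθ₂}+r₃e^{iθ₃}=r₁+r₄e^{iθ₄} gives r₂ω₂e^{iθ₂}+r₃ω₃e^{iθ₃}=r₄ω₄e^{iθ₄}.
Eliminating the other unknown: ω₃ = r₂ω₂ sin(θ₄−θ₂) / [r₃ sin(θ₃−θ₄)].
Numerator sine = +0.99985; denominator sine = -0.94147.
Result = 0.0471·14.75·(+0.99985) / (0.136·(-0.94147)) = -5.425 rad/s; magnitude 5.425 rad/s.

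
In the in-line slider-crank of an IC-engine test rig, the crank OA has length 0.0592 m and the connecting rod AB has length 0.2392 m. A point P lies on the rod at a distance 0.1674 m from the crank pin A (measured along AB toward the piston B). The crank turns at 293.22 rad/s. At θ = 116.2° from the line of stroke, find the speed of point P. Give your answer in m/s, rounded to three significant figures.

14.5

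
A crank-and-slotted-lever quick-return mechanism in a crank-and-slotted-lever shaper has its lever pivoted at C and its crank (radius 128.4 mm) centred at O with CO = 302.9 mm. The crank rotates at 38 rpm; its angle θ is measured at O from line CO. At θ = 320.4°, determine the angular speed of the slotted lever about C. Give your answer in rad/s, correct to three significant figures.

ω = 3.979 rad/s (from 38 rpm).
Crank pin A relative to C: A = (d + r cosθ, r sinθ); lever angle φ = atan2(r sinθ, d + r cosθ).
Differentiating tanφ: φ̇ = rω(d cosθ + r)/(d² + r² + 2dr cosθ).
d² + r² + 2dr cosθ = |CA|² = 0.168169 m²;  d cosθ + r = +0.36179 m.
|ω_lever| = |0.1284·3.979·+0.36179| / 0.168169 = 1.0992 rad/s.

1.10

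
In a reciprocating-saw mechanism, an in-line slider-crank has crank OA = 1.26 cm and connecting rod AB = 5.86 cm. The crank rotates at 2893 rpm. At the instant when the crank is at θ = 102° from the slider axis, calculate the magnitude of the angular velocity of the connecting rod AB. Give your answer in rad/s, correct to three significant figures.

13.9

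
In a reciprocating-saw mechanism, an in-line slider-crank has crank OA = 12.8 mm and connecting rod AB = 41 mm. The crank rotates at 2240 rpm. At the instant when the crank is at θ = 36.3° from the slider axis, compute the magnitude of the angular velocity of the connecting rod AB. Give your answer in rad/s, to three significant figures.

ω = 234.6 rad/s (converted from 2240 rpm).
The rod makes angle φ with the slider axis where L sinφ = r sinθ; differentiating, L cosφ·φ̇ = r ω cosθ.
L cosφ = √(L² − r² sin²θ) = 0.040294 m.
|ω_rod| = r ω |cosθ| / √(L² − r² sin²θ) = 0.0128·234.6·0.80593/0.040294 = 60.055 rad/s.

60.1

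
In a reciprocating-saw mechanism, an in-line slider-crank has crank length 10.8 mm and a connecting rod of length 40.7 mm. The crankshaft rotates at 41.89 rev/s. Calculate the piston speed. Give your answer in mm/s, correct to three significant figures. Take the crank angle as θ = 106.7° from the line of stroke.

ω = 2π·41.9 = 263.2 rad/s
For an in-line slider-crank, x = r cosθ + √(L² − r² sin²θ), so v = −rω sinθ·[1 + r cosθ/√(L² − r² sin²θ)].
With r = 0.0108 m, L = 0.0407 m, θ = 106.7°: √(L² − r² sin²θ) = 0.039363 m.
v = −0.0108·263.2·0.95782·[1 + 0.0108·-0.28736/0.039363] = -2.508 m/s.
|v| = 2.508 m/s = 2508 mm/s.

2510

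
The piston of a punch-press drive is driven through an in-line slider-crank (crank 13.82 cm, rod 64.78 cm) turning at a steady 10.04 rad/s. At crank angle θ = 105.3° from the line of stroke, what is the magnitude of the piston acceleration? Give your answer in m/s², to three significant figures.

ω = 10.04 rad/s
x(θ) = r cosθ + √(L² − r² sin²θ); with ω constant, a = ω²·d²x/dθ².
d²x/dθ² = −r cosθ − r²(cos2θ)/√u − r⁴ sin²2θ/(4u^{3/2}),  u = L² − r² sin²θ = 0.401875 m².
Substituting r = 0.1382 m, L = 0.6478 m, θ = 105.3°: d²x/dθ² = +0.062307 m.
a = ω²·d²x/dθ² = (10.04)²·(+0.062307) = +6.2806 m/s²;  |a| = 6.2806 m/s².

6.28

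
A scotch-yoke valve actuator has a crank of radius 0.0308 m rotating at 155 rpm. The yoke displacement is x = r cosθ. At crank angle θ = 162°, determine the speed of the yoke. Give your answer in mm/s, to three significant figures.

154

ω = 16.23 rad/s (from 155 rpm).
x = r cosθ ⇒ ẋ = −rω sinθ.
|v| = rω|sinθ| = 0.0308·16.23·|sin 162°| = 0.15449 m/s = 154.49 mm/s.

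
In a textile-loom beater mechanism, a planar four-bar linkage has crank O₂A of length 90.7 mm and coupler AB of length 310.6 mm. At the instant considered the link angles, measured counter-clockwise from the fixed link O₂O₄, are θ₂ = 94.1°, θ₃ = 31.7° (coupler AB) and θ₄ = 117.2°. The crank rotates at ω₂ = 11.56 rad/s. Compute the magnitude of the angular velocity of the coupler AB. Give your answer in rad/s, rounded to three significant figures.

ω₂ = 11.56 rad/s
Differentiating the loop-closure r₂e^{iθ₂}+r₃e^{iθ₃}=r₁+r₄e^{iθ₄} gives r₂ω₂e^{iθ₂}+r₃ω₃e^{iθ₃}=r₄ω₄e^{iθ₄}.
Eliminating the other unknown: ω₃ = r₂ω₂ sin(θ₄−θ₂) / [r₃ sin(θ₃−θ₄)].
Numerator sine = +0.39234; denominator sine = -0.99692.
Result = 0.0907·11.56·(+0.39234) / (0.3106·(-0.99692)) = -1.3285 rad/s; magnitude 1.3285 rad/s.

1.33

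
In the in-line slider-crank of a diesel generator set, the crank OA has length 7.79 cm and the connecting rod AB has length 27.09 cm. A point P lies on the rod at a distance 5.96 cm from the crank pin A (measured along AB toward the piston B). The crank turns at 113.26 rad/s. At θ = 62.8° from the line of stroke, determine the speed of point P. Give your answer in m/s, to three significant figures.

ω = 113.3 rad/s.  Crank-pin speed |V_A| = rω = 8.823 m/s, perpendicular to OA.
Rod angle: sinφ = −(r/L) sinθ ⇒ φ = -14.819°; ω_rod = −rω cosθ/√(L²−r²sin²θ) = -15.399 rad/s.
V_P = V_A + ω_rod × AP, with AP = 0.0596 m along the rod.
Components: V_Px = −rω sinθ − a·ω_rod·sinφ = -8.082 m/s;  V_Py = rω cosθ + a·ω_rod·cosφ = +3.1457 m/s.
|V_P| = √(V_Px² + V_Py²) = 8.6726 m/s.

8.67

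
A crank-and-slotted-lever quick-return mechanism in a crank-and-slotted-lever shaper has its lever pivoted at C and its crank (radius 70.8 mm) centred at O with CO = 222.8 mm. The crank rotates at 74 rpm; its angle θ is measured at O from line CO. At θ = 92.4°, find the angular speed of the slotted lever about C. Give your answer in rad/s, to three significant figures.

0.632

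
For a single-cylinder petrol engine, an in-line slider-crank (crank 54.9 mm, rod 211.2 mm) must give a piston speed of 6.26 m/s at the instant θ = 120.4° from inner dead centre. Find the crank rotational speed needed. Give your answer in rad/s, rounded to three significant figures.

For an in-line slider-crank, |v_piston| = rω|sinθ|·[1 + r cosθ/√(L² − r² sin²θ)].
With r = 0.0549 m, L = 0.2112 m, θ = 120.4°: the bracketed kinematic factor |dx/dθ| = 0.040961 m.
ω = v/|dx/dθ| = 6.26/0.040961 = 152.83 rad/s.

153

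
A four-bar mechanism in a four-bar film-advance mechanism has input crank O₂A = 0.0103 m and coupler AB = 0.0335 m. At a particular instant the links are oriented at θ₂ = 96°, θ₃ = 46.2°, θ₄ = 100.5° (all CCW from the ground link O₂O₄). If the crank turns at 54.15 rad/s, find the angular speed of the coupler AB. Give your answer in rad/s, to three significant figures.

1.61

ω₂ = 54.15 rad/s
Differentiating the loop-closure r₂e^{iθ₂}+r₃e^{iθ₃}=r₁+r₄e^{iθ₄} gives r₂ω₂e^{iθ₂}+r₃ω₃e^{iθ₃}=r₄ω₄e^{iθ₄}.
Eliminating the other unknown: ω₃ = r₂ω₂ sin(θ₄−θ₂) / [r₃ sin(θ₃−θ₄)].
Numerator sine = +0.07846; denominator sine = -0.81208.
Result = 0.0103·54.15·(+0.07846) / (0.0335·(-0.81208)) = -1.6085 rad/s; magnitude 1.6085 rad/s.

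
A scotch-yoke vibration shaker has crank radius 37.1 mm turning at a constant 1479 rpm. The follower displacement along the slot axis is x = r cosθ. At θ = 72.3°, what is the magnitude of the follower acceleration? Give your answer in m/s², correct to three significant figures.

ω = 154.9 rad/s (from 1479 rpm).
x = r cosθ ⇒ ẍ = −rω² cosθ (ω constant).
|a| = rω²|cosθ| = 0.0371·(154.9)²·|cos 72.3°| = 270.58 m/s².

271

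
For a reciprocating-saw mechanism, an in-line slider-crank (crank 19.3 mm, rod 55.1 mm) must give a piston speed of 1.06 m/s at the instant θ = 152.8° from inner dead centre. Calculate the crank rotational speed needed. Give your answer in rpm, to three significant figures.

1680

For an in-line slider-crank, |v_piston| = rω|sinθ|·[1 + r cosθ/√(L² − r² sin²θ)].
With r = 0.0193 m, L = 0.0551 m, θ = 152.8°: the bracketed kinematic factor |dx/dθ| = 0.0060377 m.
ω = v/|dx/dθ| = 1.06/0.0060377 = 175.56 rad/s.
N = 60ω/(2π) = 1676.5 rpm.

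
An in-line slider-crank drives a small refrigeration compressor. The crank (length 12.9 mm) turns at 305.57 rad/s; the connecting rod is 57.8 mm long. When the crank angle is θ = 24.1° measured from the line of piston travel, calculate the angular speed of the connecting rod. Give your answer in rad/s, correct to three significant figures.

ω = 305.6 rad/s
The rod makes angle φ with the slider axis where L sinφ = r sinθ; differentiating, L cosφ·φ̇ = r ω cosθ.
L cosφ = √(L² − r² sin²θ) = 0.057559 m.
|ω_rod| = r ω |cosθ| / √(L² − r² sin²θ) = 0.0129·305.6·0.91283/0.057559 = 62.514 rad/s.

62.5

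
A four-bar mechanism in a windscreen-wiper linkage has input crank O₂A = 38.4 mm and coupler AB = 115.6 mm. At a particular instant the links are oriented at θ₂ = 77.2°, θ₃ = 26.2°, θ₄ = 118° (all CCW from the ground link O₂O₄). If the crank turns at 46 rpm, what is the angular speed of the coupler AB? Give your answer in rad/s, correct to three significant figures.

ω₂ = 4.817 rad/s (from 46 rpm).
Differentiating the loop-closure r₂e^{iθ₂}+r₃e^{iθ₃}=r₁+r₄e^{iθ₄} gives r₂ω₂e^{iθ₂}+r₃ω₃e^{iθ₃}=r₄ω₄e^{iθ₄}.
Eliminating the other unknown: ω₃ = r₂ω₂ sin(θ₄−θ₂) / [r₃ sin(θ₃−θ₄)].
Numerator sine = +0.65342; denominator sine = -0.99951.
Result = 0.0384·4.817·(+0.65342) / (0.1156·(-0.99951)) = -1.0461 rad/s; magnitude 1.0461 rad/s.

1.05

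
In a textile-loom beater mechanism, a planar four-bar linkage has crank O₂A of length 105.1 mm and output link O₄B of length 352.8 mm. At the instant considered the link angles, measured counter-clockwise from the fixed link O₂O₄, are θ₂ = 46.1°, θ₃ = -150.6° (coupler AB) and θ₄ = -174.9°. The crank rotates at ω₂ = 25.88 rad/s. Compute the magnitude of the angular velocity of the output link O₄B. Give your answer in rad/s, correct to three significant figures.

5.38

ω₂ = 25.88 rad/s
Differentiating the loop-closure r₂e^{iθ₂}+r₃e^{iθ₃}=r₁+r₄e^{iθ₄} gives r₂ω₂e^{iθ₂}+r₃ω₃e^{iθ₃}=r₄ω₄e^{iθ₄}.
Eliminating the other unknown: ω₄ = r₂ω₂ sin(θ₂−θ₃) / [r₄ sin(θ₄−θ₃)].
Numerator sine = -0.28736; denominator sine = -0.41151.
Result = 0.1051·25.88·(-0.28736) / (0.3528·(-0.41151)) = +5.3837 rad/s; magnitude 5.3837 rad/s.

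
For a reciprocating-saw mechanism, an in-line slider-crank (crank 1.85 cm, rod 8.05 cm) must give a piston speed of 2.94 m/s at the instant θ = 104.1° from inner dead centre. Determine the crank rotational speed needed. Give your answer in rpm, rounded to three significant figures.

For an in-line slider-crank, |v_piston| = rω|sinθ|·[1 + r cosθ/√(L² − r² sin²θ)].
With r = 0.0185 m, L = 0.0805 m, θ = 104.1°: the bracketed kinematic factor |dx/dθ| = 0.016912 m.
ω = v/|dx/dθ| = 2.94/0.016912 = 173.84 rad/s.
N = 60ω/(2π) = 1660 rpm.

1660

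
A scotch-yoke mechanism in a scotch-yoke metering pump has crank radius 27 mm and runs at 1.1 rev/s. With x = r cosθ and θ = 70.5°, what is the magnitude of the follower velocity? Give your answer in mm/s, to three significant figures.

176

ω = 6.912 rad/s (from 1.1 rev/s).
x = r cosθ ⇒ ẋ = −rω sinθ.
|v| = rω|sinθ| = 0.027·6.912·|sin 70.5°| = 0.17591 m/s = 175.91 mm/s.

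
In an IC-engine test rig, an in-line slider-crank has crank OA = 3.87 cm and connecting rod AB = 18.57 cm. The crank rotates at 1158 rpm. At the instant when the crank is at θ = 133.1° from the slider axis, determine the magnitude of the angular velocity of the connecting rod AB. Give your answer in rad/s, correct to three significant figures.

17.5

ω = 121.3 rad/s (converted from 1158 rpm).
The rod makes angle φ with the slider axis where L sinφ = r sinθ; differentiating, L cosφ·φ̇ = r ω cosθ.
L cosφ = √(L² − r² sin²θ) = 0.18354 m.
|ω_rod| = r ω |cosθ| / √(L² − r² sin²θ) = 0.0387·121.3·0.68327/0.18354 = 17.471 rad/s.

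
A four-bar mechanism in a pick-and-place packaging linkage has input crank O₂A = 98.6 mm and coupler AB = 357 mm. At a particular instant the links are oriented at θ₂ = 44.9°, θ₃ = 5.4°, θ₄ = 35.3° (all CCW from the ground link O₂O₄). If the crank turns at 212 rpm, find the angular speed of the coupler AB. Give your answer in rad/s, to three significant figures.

ω₂ = 22.2 rad/s (from 212 rpm).
Differentiating the loop-closure r₂e^{iθ₂}+r₃e^{iθ₃}=r₁+r₄e^{iθ₄} gives r₂ω₂e^{iθ₂}+r₃ω₃e^{iθ₃}=r₄ω₄e^{iθ₄}.
Eliminating the other unknown: ω₃ = r₂ω₂ sin(θ₄−θ₂) / [r₃ sin(θ₃−θ₄)].
Numerator sine = -0.16677; denominator sine = -0.49849.
Result = 0.0986·22.2·(-0.16677) / (0.357·(-0.49849)) = +2.0513 rad/s; magnitude 2.0513 rad/s.

2.05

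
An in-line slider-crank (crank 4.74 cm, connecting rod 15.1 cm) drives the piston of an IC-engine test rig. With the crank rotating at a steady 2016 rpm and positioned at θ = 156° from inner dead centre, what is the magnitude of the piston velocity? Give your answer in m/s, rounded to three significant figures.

2.89

ω = 2π·2016/60 = 211.1 rad/s
For an in-line slider-crank, x = r cosθ + √(L² − r² sin²θ), so v = −rω sinθ·[1 + r cosθ/√(L² − r² sin²θ)].
With r = 0.0474 m, L = 0.151 m, θ = 156°: √(L² − r² sin²θ) = 0.14976 m.
v = −0.0474·211.1·0.40674·[1 + 0.0474·-0.91355/0.14976] = -2.8933 m/s.
|v| = 2.8933 m/s.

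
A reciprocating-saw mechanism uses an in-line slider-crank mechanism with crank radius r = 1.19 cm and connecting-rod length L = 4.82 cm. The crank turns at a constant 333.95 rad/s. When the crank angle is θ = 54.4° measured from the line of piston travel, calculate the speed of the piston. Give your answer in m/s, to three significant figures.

3.71

ω = 333.9 rad/s
For an in-line slider-crank, x = r cosθ + √(L² − r² sin²θ), so v = −rω sinθ·[1 + r cosθ/√(L² − r² sin²θ)].
With r = 0.0119 m, L = 0.0482 m, θ = 54.4°: √(L² − r² sin²θ) = 0.047219 m.
v = −0.0119·333.9·0.81310·[1 + 0.0119·0.58212/0.047219] = -3.7053 m/s.
|v| = 3.7053 m/s.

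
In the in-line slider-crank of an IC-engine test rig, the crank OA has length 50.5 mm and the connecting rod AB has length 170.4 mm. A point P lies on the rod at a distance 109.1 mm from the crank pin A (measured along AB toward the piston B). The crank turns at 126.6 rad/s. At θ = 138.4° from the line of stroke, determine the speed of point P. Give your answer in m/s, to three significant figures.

4.02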